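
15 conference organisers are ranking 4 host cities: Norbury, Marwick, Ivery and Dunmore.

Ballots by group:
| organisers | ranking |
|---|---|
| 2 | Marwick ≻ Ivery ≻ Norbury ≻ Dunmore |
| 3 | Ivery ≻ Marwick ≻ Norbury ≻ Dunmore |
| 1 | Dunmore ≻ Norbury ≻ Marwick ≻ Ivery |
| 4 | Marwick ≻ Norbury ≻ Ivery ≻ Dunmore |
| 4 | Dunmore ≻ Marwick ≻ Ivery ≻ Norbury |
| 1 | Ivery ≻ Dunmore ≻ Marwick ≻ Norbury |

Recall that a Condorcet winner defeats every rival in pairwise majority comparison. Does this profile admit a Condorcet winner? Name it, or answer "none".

Check each pair by majority over 15 ballots:
Norbury vs Marwick: Marwick, 14–1.
Norbury vs Ivery: Norbury is ranked higher on 1+4 = 5 ballots, Ivery on 10. Ivery wins 10–5.
Norbury vs Dunmore: Norbury, 9–6.
Marwick vs Ivery: Marwick is ranked higher on 2+1+4+4 = 11 ballots, Ivery on 4. Marwick wins 11–4.
Marwick vs Dunmore: Marwick, 9–6.
Ivery vs Dunmore: Ivery preferred on 2+3+4+1 = 10 ballots; Ivery wins 10–5.
Only Marwick has no losses; Marwick is the Condorcet winner.

Marwick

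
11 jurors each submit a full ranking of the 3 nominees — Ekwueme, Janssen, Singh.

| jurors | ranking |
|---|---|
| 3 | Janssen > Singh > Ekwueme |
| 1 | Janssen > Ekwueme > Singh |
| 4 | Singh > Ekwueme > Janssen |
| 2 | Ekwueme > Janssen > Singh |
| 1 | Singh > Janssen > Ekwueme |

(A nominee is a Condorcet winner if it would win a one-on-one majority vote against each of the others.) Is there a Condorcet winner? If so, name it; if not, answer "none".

Check each pair by majority over 11 ballots:
Ekwueme vs Janssen: Ekwueme is ranked higher on 4+2 = 6 ballots, Janssen on 5. Ekwueme wins 6–5.
Ekwueme vs Singh: 1+2 = 3 for Ekwueme, 8 for Singh — Singh by 8–3.
Janssen vs Singh: 3+1+2 = 6 for Janssen, 5 for Singh — Janssen by 6–5.
No nominee is unbeaten: Ekwueme loses to Singh; Janssen loses to Ekwueme; Singh loses to Janssen. In particular Ekwueme > Janssen > Singh > Ekwueme is a majority cycle — no Condorcet winner exists.

none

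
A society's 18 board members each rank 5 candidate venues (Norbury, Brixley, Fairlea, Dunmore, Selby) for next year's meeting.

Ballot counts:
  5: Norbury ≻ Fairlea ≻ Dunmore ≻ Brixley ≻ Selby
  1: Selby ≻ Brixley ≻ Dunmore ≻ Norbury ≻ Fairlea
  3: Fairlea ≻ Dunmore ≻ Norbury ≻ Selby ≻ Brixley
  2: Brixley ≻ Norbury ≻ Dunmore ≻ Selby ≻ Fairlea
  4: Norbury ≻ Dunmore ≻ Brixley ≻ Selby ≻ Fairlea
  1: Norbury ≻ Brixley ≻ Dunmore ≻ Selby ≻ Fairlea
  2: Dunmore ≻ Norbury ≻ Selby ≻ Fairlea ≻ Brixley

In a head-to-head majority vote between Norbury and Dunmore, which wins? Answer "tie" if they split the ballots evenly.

Norbury

Ballots ranking Norbury above Dunmore: 5 + 2 + 4 + 1 = 12.
Ballots ranking Dunmore above Norbury: 18 − 12 = 6.
Norbury wins the head-to-head 12–6.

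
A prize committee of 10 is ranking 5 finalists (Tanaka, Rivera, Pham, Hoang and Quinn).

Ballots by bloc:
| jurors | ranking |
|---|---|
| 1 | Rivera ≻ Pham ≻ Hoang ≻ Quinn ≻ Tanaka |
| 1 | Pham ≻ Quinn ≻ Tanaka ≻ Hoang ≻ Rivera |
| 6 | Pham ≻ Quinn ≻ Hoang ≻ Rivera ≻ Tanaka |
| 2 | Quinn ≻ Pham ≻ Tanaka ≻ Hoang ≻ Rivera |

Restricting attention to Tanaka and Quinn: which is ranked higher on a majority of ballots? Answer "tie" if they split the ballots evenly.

Quinn

No ballot ranks Tanaka above Quinn: 0.
Ballots ranking Quinn above Tanaka: 10 − 0 = 10.
Quinn wins the head-to-head 10–0.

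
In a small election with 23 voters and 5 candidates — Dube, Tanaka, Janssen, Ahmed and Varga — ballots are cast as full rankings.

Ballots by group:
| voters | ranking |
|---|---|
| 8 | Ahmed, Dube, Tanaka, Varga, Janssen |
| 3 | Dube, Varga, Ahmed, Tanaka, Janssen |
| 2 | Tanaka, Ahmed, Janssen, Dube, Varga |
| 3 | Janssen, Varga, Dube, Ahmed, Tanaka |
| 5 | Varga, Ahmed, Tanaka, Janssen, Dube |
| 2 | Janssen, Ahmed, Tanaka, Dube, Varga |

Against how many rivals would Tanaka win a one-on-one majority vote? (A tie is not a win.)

2

Tanaka against each rival (23 voters):
Tanaka vs Dube: Tanaka preferred on 2+5+2 = 9 ballots; Dube wins 14–9.
Tanaka vs Janssen: Tanaka is ranked higher on 8+3+2+5 = 18 ballots, Janssen on 5. Tanaka wins 18–5.
Tanaka vs Ahmed: Ahmed, 21–2.
Tanaka vs Varga: Tanaka wins 12–11.
Tanaka beats Janssen, Varga; loses to Dube, Ahmed — 2 pairwise wins.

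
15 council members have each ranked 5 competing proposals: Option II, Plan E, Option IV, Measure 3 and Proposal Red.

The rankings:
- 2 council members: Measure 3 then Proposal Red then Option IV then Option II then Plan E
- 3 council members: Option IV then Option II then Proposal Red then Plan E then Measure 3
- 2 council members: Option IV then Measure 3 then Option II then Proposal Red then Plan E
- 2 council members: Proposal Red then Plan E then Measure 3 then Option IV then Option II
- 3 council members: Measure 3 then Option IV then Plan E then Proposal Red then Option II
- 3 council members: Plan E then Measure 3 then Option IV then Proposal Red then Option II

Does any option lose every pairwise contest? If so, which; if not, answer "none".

Option II

Pairwise majorities:
Option II vs Plan E: Option II preferred on 2+3+2 = 7 ballots; Plan E wins 8–7.
Option II vs Option IV: Option IV, 15–0.
Option II vs Measure 3: 3 to 12, Measure 3.
Option II vs Proposal Red: 5 to 10, Proposal Red.
Plan E–Option IV: Option IV 10–5.
Plan E vs Measure 3: Plan E is ranked higher on 3+2+3 = 8 ballots, Measure 3 on 7. Plan E wins 8–7.
Plan E–Proposal Red: Proposal Red 9–6.
Option IV vs Measure 3: 3+2 = 5 for Option IV, 10 for Measure 3 — Measure 3 by 10–5.
Option IV vs Proposal Red: 11 to 4, Option IV.
Measure 3 vs Proposal Red: 10 to 5, Measure 3.
Only Option II has no wins; Option II is the Condorcet loser.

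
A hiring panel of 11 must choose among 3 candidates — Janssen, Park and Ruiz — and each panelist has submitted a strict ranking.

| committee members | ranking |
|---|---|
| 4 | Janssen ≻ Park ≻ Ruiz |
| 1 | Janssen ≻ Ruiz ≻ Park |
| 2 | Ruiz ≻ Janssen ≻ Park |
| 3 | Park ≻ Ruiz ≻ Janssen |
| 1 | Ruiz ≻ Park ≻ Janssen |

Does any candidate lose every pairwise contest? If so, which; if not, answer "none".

none

Pairwise majorities:
Janssen vs Park: Janssen, 7–4.
Janssen vs Ruiz: Ruiz wins 6–5.
Park vs Ruiz: Park is ranked higher on 4+3 = 7 ballots, Ruiz on 4. Park wins 7–4.
No candidate is winless: Janssen beats Park; Park beats Ruiz; Ruiz beats Janssen. There is no Condorcet loser.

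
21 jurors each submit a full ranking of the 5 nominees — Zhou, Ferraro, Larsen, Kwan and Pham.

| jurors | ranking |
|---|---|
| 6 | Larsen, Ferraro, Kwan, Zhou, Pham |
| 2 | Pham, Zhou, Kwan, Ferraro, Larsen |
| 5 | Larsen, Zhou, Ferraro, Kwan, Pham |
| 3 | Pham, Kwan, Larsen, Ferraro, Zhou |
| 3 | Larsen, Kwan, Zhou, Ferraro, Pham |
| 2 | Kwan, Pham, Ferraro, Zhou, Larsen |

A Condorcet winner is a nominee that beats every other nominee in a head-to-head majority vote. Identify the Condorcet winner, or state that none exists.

Larsen

Pairwise majorities:
Zhou vs Ferraro: 10 to 11, Ferraro.
Zhou vs Larsen: 2+2 = 4 for Zhou, 17 for Larsen — Larsen by 17–4.
Zhou vs Kwan: Zhou is ranked higher on 2+5 = 7 ballots, Kwan on 14. Kwan wins 14–7.
Zhou vs Pham: Zhou, 14–7.
Ferraro vs Larsen: Larsen wins 17–4.
Ferraro–Kwan: Ferraro 11–10.
Ferraro vs Pham: Ferraro is ranked higher on 6+5+3 = 14 ballots, Pham on 7. Ferraro wins 14–7.
Larsen–Kwan: Larsen 14–7.
Larsen vs Pham: Larsen wins 14–7.
Kwan–Pham: Kwan 16–5.
Only Larsen has no losses; Larsen is the Condorcet winner.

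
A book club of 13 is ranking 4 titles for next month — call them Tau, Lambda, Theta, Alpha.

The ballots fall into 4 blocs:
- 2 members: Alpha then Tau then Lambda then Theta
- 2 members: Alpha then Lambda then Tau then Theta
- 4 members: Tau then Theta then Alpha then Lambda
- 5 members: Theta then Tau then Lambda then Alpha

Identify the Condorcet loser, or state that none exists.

Head-to-head results (13 members):
Tau vs Lambda: Tau is ranked higher on 2+4+5 = 11 ballots, Lambda on 2. Tau wins 11–2.
Tau–Theta: Tau 8–5.
Tau vs Alpha: Tau is ranked higher on 4+5 = 9 ballots, Alpha on 4. Tau wins 9–4.
Lambda vs Theta: Lambda is ranked higher on 2+2 = 4 ballots, Theta on 9. Theta wins 9–4.
Lambda–Alpha: Alpha 8–5.
Theta vs Alpha: 9 to 4, Theta.
Only Lambda has no wins; Lambda is the Condorcet loser.

Lambda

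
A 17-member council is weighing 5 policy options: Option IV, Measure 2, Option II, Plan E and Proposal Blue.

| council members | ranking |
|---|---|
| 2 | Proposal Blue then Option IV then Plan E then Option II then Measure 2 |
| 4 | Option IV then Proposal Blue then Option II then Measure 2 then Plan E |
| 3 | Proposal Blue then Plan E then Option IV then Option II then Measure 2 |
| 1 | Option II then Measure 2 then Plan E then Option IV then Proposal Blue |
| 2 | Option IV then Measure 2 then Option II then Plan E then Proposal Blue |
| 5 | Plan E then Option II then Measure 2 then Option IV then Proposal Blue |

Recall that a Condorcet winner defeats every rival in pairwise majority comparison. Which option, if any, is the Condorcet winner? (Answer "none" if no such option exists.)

none

Check each pair by majority over 17 ballots:
Option IV vs Measure 2: Option IV is ranked higher on 2+4+3+2 = 11 ballots, Measure 2 on 6. Option IV wins 11–6.
Option IV vs Option II: Option IV wins 11–6.
Option IV–Plan E: Plan E 9–8.
Option IV vs Proposal Blue: Option IV preferred on 4+1+2+5 = 12 ballots; Option IV wins 12–5.
Measure 2 vs Option II: Measure 2 preferred on 2 ballots; Option II wins 15–2.
Measure 2 vs Plan E: 4+1+2 = 7 for Measure 2, 10 for Plan E — Plan E by 10–7.
Measure 2–Proposal Blue: Proposal Blue 9–8.
Option II vs Plan E: Option II preferred on 4+1+2 = 7 ballots; Plan E wins 10–7.
Option II–Proposal Blue: Proposal Blue 9–8.
Plan E vs Proposal Blue: Proposal Blue wins 9–8.
Every option loses at least once (Option IV loses to Plan E; Measure 2 loses to Option IV; Option II loses to Option IV; Plan E loses to Proposal Blue; Proposal Blue loses to Option IV). The majority relation contains the cycle Option IV → Proposal Blue → Plan E → Option IV, so there is no Condorcet winner.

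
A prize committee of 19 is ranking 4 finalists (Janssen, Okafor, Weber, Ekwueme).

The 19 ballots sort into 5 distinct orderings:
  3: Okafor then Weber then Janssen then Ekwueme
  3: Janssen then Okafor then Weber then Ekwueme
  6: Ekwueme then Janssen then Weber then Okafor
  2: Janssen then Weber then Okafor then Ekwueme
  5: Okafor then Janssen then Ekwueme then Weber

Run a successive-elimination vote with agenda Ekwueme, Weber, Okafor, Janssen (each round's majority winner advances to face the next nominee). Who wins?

Janssen

Round 1: Ekwueme vs Weber — 11–8, Ekwueme advances.
Round 2: Ekwueme vs Okafor — 6–13, Okafor advances.
Round 3: Okafor vs Janssen — 8–11, Janssen advances.
Janssen survives the agenda.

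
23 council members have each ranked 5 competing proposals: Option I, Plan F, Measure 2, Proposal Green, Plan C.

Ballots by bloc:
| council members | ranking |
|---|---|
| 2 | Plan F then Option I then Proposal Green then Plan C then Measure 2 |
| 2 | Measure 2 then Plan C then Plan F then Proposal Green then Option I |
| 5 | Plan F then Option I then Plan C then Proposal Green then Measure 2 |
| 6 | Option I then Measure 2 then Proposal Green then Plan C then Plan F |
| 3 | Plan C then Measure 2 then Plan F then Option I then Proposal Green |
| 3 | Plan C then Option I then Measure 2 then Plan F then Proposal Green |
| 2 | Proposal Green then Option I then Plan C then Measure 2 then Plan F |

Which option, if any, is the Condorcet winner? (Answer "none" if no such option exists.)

none

Check each pair by majority over 23 ballots:
Option I vs Plan F: Plan F, 12–11.
Option I vs Measure 2: Option I wins 18–5.
Option I–Proposal Green: Option I 19–4.
Option I–Plan C: Option I 15–8.
Plan F–Measure 2: Measure 2 16–7.
Plan F vs Proposal Green: Plan F, 15–8.
Plan F vs Plan C: Plan C wins 16–7.
Measure 2 vs Proposal Green: Measure 2, 14–9.
Measure 2 vs Plan C: Plan C wins 15–8.
Proposal Green vs Plan C: Plan C wins 13–10.
Each option drops at least one matchup (Option I loses to Plan F; Plan F loses to Measure 2; Measure 2 loses to Option I; Proposal Green loses to Option I; Plan C loses to Option I); the cycle Option I beats Measure 2 beats Plan F beats Option I rules out a Condorcet winner.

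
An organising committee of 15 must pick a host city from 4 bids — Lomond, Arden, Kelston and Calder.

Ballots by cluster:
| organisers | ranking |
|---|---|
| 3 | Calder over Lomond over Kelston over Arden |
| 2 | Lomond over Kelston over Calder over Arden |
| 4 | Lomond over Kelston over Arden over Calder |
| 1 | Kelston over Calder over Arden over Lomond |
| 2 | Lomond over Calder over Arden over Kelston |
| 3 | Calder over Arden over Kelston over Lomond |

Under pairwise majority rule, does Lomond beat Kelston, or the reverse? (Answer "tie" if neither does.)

Ballots ranking Lomond above Kelston: 3 + 2 + 4 + 2 = 11.
Ballots ranking Kelston above Lomond: 15 − 11 = 4.
Lomond wins the head-to-head 11–4.

Lomond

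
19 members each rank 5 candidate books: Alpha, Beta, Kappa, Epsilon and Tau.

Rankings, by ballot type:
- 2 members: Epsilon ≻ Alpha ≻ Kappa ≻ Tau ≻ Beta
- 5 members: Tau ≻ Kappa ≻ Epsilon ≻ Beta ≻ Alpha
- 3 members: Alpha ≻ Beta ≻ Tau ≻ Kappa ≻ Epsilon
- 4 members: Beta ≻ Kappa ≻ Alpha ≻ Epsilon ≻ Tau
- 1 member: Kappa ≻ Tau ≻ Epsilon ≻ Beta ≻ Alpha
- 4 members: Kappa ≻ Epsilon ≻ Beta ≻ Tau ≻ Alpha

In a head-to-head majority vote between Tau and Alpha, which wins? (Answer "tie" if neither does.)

Tau

Ballots ranking Tau above Alpha: 5 + 1 + 4 = 10.
Ballots ranking Alpha above Tau: 19 − 10 = 9.
Tau wins the head-to-head 10–9.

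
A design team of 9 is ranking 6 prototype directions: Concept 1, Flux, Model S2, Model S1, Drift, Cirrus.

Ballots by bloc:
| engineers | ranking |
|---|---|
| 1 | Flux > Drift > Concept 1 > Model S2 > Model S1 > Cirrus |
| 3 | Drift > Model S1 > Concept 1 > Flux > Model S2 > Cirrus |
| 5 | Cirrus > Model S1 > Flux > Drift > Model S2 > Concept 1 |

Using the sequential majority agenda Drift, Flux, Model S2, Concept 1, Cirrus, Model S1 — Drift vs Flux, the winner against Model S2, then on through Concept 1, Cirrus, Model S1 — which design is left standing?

Round 1: Drift vs Flux — 3–6, Flux advances.
Round 2: Flux vs Model S2 — 9–0, Flux advances.
Round 3: Flux vs Concept 1 — 6–3, Flux advances.
Round 4: Flux vs Cirrus — 4–5, Cirrus advances.
Round 5: Cirrus vs Model S1 — 5–4, Cirrus advances.
The agenda winner is Cirrus.

Cirrus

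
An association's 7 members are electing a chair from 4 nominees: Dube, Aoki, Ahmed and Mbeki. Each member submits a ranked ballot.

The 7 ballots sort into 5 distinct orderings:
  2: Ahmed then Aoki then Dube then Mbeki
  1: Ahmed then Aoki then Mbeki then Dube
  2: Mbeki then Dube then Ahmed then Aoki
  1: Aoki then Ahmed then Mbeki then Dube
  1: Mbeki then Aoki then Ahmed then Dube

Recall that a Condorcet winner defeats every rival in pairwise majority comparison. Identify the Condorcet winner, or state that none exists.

Ahmed

Pairwise majorities:
Dube vs Aoki: Aoki wins 5–2.
Dube vs Ahmed: Dube is ranked higher on 2 ballots, Ahmed on 5. Ahmed wins 5–2.
Dube vs Mbeki: 2 to 5, Mbeki.
Aoki vs Ahmed: Ahmed, 5–2.
Aoki vs Mbeki: Aoki, 4–3.
Ahmed vs Mbeki: Ahmed is ranked higher on 2+1+1 = 4 ballots, Mbeki on 3. Ahmed wins 4–3.
Ahmed defeats every rival head-to-head and is the Condorcet winner.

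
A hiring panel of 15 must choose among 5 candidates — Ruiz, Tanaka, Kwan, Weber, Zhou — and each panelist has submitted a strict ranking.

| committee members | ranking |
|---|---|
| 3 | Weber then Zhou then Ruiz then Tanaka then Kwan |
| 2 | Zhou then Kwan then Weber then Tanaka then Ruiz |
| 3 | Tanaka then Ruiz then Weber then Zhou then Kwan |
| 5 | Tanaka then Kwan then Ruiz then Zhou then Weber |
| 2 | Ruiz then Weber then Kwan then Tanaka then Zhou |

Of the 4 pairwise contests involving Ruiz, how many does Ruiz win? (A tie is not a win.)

3

Ruiz against each rival (15 committee members):
Ruiz vs Tanaka: 3+2 = 5 for Ruiz, 10 for Tanaka — Tanaka by 10–5.
Ruiz vs Kwan: Ruiz preferred on 3+3+2 = 8 ballots; Ruiz wins 8–7.
Ruiz–Weber: Ruiz 10–5.
Ruiz vs Zhou: Ruiz, 10–5.
Ruiz beats Kwan, Weber, Zhou; loses to Tanaka — 3 pairwise wins.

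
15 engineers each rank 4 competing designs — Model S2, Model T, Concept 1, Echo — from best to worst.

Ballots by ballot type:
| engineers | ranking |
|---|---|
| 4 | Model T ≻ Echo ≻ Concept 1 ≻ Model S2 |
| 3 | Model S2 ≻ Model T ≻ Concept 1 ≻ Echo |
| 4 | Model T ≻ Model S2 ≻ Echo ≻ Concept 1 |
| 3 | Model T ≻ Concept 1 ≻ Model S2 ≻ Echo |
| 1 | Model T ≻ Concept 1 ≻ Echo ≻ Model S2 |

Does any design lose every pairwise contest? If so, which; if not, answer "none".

none

Pairwise majorities:
Model S2 vs Model T: Model T wins 12–3.
Model S2 vs Concept 1: Concept 1 wins 8–7.
Model S2 vs Echo: Model S2 is ranked higher on 3+4+3 = 10 ballots, Echo on 5. Model S2 wins 10–5.
Model T vs Concept 1: Model T is ranked higher on 4+3+4+3+1 = 15 ballots, Concept 1 on 0. Model T wins 15–0.
Model T vs Echo: Model T wins 15–0.
Concept 1 vs Echo: Echo, 8–7.
Each design has at least one pairwise win (Model S2 beats Echo; Model T beats Model S2; Concept 1 beats Model S2; Echo beats Concept 1) — no Condorcet loser.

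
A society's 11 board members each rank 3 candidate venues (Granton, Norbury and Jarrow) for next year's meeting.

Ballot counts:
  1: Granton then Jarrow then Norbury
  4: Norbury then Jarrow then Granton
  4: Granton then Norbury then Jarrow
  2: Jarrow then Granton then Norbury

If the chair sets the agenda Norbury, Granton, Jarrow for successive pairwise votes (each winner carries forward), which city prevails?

Jarrow

Round 1: Norbury vs Granton — 4–7, Granton advances.
Round 2: Granton vs Jarrow — 5–6, Jarrow advances.
Jarrow survives the agenda.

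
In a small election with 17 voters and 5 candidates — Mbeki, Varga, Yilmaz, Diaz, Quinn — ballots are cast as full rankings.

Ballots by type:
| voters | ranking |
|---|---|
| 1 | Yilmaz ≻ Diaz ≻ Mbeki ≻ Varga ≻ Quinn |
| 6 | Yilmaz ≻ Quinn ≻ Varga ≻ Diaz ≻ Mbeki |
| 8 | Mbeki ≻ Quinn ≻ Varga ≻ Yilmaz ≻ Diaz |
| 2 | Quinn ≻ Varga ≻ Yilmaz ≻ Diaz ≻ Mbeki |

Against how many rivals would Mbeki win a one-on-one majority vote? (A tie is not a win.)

Mbeki against each rival (17 voters):
Mbeki vs Varga: Mbeki, 9–8.
Mbeki vs Yilmaz: 8 for Mbeki, 9 for Yilmaz — Yilmaz by 9–8.
Mbeki vs Diaz: Diaz, 9–8.
Mbeki vs Quinn: 1+8 = 9 for Mbeki, 8 for Quinn — Mbeki by 9–8.
Mbeki beats Varga, Quinn; loses to Yilmaz, Diaz — 2 pairwise wins.

2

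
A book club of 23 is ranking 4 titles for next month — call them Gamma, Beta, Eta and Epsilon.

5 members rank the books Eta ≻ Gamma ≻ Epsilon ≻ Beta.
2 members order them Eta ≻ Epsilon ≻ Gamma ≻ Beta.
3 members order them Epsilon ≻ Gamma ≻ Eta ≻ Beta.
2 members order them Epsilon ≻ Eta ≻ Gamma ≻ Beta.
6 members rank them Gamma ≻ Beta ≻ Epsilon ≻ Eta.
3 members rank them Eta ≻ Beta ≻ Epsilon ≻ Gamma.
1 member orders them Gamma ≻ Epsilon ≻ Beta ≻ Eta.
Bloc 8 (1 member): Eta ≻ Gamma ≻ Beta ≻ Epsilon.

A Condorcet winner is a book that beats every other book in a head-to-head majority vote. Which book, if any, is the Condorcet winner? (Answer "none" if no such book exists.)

Check each pair by majority over 23 ballots:
Gamma vs Beta: Gamma is ranked higher on 20 ballots, Beta on 3. Gamma wins 20–3.
Gamma vs Eta: 3+6+1 = 10 for Gamma, 13 for Eta — Eta by 13–10.
Gamma vs Epsilon: 13 to 10, Gamma.
Beta vs Eta: 7 to 16, Eta.
Beta vs Epsilon: Beta preferred on 6+3+1 = 10 ballots; Epsilon wins 13–10.
Eta vs Epsilon: 5+2+3+1 = 11 for Eta, 12 for Epsilon — Epsilon by 12–11.
No book is unbeaten: Gamma loses to Eta; Beta loses to Gamma; Eta loses to Epsilon; Epsilon loses to Gamma. In particular Gamma → Epsilon → Eta → Gamma is a majority cycle — no Condorcet winner exists.

none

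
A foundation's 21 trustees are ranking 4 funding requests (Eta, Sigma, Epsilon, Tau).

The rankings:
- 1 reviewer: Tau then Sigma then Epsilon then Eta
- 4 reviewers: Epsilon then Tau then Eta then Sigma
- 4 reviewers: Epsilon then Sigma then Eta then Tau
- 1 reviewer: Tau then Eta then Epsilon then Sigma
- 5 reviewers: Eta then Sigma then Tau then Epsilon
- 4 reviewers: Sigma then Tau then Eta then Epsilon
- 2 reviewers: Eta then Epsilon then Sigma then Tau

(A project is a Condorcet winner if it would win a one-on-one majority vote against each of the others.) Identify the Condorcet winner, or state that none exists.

Head-to-head results (21 reviewers):
Eta vs Sigma: Eta, 12–9.
Eta vs Epsilon: Eta, 12–9.
Eta vs Tau: Eta preferred on 4+5+2 = 11 ballots; Eta wins 11–10.
Sigma vs Epsilon: Epsilon, 11–10.
Sigma vs Tau: Sigma wins 15–6.
Epsilon vs Tau: Tau wins 11–10.
Eta wins every pairwise contest, so Eta is the Condorcet winner.

Eta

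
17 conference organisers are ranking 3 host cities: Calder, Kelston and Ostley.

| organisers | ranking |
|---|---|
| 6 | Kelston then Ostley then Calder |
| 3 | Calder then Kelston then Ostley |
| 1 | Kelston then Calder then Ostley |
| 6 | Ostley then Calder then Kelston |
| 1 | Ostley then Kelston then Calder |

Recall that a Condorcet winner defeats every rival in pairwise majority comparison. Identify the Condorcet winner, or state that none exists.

none

Pairwise majorities:
Calder vs Kelston: Calder, 9–8.
Calder vs Ostley: 4 to 13, Ostley.
Kelston vs Ostley: Kelston preferred on 6+3+1 = 10 ballots; Kelston wins 10–7.
Each city drops at least one matchup (Calder loses to Ostley; Kelston loses to Calder; Ostley loses to Kelston); the cycle Calder beats Kelston beats Ostley beats Calder rules out a Condorcet winner.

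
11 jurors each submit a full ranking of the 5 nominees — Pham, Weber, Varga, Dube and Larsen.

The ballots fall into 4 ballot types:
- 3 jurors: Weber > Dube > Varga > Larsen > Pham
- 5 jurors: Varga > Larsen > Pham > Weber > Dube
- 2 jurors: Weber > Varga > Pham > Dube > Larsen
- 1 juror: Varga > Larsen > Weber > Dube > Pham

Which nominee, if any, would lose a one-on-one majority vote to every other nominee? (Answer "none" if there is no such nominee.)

Head-to-head results (11 jurors):
Pham–Weber: Weber 6–5.
Pham vs Varga: Pham preferred on 0 ballots; Varga wins 11–0.
Pham vs Dube: 7 to 4, Pham.
Pham vs Larsen: 2 to 9, Larsen.
Weber vs Varga: 5 to 6, Varga.
Weber vs Dube: Weber, 11–0.
Weber vs Larsen: 5 to 6, Larsen.
Varga–Dube: Varga 8–3.
Varga–Larsen: Varga 11–0.
Dube vs Larsen: Larsen wins 6–5.
Only Dube has no wins; Dube is the Condorcet loser.

Dube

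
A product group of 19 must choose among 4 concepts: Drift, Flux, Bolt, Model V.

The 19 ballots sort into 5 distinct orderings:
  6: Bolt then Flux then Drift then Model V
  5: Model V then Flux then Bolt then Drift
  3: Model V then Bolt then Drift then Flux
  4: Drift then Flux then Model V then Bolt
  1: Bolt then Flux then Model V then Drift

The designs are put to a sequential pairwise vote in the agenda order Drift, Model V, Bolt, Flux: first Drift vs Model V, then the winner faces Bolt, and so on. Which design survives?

Round 1: Drift vs Model V — 10–9, Drift advances.
Round 2: Drift vs Bolt — 4–15, Bolt advances.
Round 3: Bolt vs Flux — 10–9, Bolt advances.
The agenda winner is Bolt.

Bolt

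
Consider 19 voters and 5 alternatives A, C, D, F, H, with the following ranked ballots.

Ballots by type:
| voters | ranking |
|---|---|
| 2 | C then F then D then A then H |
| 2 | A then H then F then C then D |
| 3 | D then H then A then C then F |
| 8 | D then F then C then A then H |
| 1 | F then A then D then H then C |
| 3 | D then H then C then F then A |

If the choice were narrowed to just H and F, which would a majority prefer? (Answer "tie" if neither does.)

F

Ballots ranking H above F: 2 + 3 + 3 = 8.
Ballots ranking F above H: 19 − 8 = 11.
F wins the head-to-head 11–8.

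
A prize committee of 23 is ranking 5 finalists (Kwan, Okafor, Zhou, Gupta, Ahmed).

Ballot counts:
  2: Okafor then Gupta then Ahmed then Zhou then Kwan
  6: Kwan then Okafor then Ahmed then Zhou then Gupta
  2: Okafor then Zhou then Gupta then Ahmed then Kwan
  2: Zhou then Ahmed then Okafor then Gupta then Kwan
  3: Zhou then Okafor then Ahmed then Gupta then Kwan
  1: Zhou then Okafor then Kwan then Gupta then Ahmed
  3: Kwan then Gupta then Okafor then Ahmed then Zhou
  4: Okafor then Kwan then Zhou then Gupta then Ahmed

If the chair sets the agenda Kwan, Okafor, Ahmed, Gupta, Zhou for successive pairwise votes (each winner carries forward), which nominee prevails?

Round 1: Kwan vs Okafor — 9–14, Okafor advances.
Round 2: Okafor vs Ahmed — 21–2, Okafor advances.
Round 3: Okafor vs Gupta — 20–3, Okafor advances.
Round 4: Okafor vs Zhou — 17–6, Okafor advances.
The agenda winner is Okafor.

Okafor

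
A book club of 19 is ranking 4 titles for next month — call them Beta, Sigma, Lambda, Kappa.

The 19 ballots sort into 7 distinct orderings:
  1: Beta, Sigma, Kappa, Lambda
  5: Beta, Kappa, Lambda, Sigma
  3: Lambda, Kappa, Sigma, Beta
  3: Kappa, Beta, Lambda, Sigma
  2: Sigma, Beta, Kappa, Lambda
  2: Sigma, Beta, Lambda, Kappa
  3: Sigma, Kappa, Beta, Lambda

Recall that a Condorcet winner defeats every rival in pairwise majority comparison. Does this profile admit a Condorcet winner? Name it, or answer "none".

none

Check each pair by majority over 19 ballots:
Beta vs Sigma: 1+5+3 = 9 for Beta, 10 for Sigma — Sigma by 10–9.
Beta vs Lambda: Beta is ranked higher on 1+5+3+2+2+3 = 16 ballots, Lambda on 3. Beta wins 16–3.
Beta vs Kappa: Beta preferred on 1+5+2+2 = 10 ballots; Beta wins 10–9.
Sigma vs Lambda: 8 to 11, Lambda.
Sigma vs Kappa: Sigma is ranked higher on 1+2+2+3 = 8 ballots, Kappa on 11. Kappa wins 11–8.
Lambda vs Kappa: 3+2 = 5 for Lambda, 14 for Kappa — Kappa by 14–5.
Each book drops at least one matchup (Beta loses to Sigma; Sigma loses to Lambda; Lambda loses to Beta; Kappa loses to Beta); the cycle Beta → Lambda → Sigma → Beta rules out a Condorcet winner.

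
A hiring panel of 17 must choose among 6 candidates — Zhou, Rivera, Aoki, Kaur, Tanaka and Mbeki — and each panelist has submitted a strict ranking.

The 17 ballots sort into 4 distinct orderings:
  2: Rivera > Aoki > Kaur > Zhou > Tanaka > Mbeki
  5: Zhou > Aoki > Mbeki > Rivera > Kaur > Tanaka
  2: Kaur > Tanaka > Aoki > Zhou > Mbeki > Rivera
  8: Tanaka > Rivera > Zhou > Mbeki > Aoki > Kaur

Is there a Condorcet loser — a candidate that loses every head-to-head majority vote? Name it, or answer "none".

none

Pairwise majorities:
Zhou vs Rivera: 7 to 10, Rivera.
Zhou vs Aoki: 13 to 4, Zhou.
Zhou vs Kaur: 13 to 4, Zhou.
Zhou vs Tanaka: Zhou preferred on 2+5 = 7 ballots; Tanaka wins 10–7.
Zhou–Mbeki: Zhou 17–0.
Rivera vs Aoki: Rivera wins 10–7.
Rivera vs Kaur: Rivera is ranked higher on 2+5+8 = 15 ballots, Kaur on 2. Rivera wins 15–2.
Rivera–Tanaka: Tanaka 10–7.
Rivera vs Mbeki: Rivera wins 10–7.
Aoki vs Kaur: Aoki wins 15–2.
Aoki vs Tanaka: 7 to 10, Tanaka.
Aoki vs Mbeki: 9 to 8, Aoki.
Kaur vs Tanaka: Kaur preferred on 2+5+2 = 9 ballots; Kaur wins 9–8.
Kaur vs Mbeki: 4 to 13, Mbeki.
Tanaka vs Mbeki: Tanaka, 12–5.
Each candidate has at least one pairwise win (Zhou beats Aoki; Rivera beats Zhou; Aoki beats Kaur; Kaur beats Tanaka; Tanaka beats Zhou; Mbeki beats Kaur) — no Condorcet loser.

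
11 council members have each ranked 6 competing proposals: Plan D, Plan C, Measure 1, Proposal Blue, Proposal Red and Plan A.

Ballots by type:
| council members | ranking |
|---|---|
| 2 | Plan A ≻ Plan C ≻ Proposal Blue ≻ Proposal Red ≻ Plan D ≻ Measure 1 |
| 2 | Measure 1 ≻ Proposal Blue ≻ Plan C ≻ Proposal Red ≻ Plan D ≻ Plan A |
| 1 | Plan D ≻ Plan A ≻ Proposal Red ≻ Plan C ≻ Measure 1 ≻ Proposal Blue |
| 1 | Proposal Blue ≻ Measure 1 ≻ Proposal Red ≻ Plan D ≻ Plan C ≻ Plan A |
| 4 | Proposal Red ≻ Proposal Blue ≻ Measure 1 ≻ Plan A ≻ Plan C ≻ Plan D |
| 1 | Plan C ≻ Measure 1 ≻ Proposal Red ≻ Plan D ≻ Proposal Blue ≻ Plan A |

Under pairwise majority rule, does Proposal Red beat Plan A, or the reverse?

Ballots ranking Proposal Red above Plan A: 2 + 1 + 4 + 1 = 8.
Ballots ranking Plan A above Proposal Red: 11 − 8 = 3.
Proposal Red wins the head-to-head 8–3.

Proposal Red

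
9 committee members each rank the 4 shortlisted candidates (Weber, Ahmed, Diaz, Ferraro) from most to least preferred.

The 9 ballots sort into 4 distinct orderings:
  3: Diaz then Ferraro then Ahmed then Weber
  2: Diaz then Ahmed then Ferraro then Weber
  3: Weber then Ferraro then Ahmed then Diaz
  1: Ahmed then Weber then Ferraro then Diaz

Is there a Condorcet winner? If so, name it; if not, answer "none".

Diaz

Pairwise majorities:
Weber vs Ahmed: Ahmed, 6–3.
Weber–Diaz: Diaz 5–4.
Weber–Ferraro: Ferraro 5–4.
Ahmed–Diaz: Diaz 5–4.
Ahmed–Ferraro: Ferraro 6–3.
Diaz–Ferraro: Diaz 5–4.
Diaz wins every pairwise contest, so Diaz is the Condorcet winner.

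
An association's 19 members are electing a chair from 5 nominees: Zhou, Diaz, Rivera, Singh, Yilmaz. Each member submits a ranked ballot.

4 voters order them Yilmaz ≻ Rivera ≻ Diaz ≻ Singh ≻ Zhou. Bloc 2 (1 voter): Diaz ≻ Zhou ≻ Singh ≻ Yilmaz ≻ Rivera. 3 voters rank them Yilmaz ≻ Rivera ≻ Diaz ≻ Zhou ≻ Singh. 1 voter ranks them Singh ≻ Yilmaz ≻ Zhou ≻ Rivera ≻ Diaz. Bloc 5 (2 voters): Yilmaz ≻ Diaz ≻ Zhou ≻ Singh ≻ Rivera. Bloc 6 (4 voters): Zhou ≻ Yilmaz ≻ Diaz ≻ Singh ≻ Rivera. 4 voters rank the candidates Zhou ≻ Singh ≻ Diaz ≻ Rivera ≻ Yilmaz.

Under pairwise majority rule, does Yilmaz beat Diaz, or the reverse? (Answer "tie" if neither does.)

Yilmaz

Ballots ranking Yilmaz above Diaz: 4 + 3 + 1 + 2 + 4 = 14.
Ballots ranking Diaz above Yilmaz: 19 − 14 = 5.
Yilmaz wins the head-to-head 14–5.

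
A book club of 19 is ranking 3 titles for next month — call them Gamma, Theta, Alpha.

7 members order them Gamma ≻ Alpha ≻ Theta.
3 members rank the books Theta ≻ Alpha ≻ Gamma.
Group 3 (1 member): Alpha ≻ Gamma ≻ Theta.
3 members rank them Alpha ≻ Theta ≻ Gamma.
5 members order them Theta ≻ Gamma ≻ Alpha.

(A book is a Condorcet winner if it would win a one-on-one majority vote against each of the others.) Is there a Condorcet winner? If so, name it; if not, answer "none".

none

Pairwise majorities:
Gamma vs Theta: Gamma is ranked higher on 7+1 = 8 ballots, Theta on 11. Theta wins 11–8.
Gamma vs Alpha: Gamma wins 12–7.
Theta vs Alpha: Alpha wins 11–8.
Each book drops at least one matchup (Gamma loses to Theta; Theta loses to Alpha; Alpha loses to Gamma); the cycle Gamma beats Alpha beats Theta beats Gamma rules out a Condorcet winner.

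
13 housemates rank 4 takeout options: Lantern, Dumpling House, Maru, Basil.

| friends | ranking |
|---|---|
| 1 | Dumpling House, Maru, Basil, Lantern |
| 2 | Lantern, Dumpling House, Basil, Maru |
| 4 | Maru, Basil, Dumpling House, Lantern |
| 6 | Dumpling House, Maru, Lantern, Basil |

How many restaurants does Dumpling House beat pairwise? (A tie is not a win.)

3

Dumpling House against each rival (13 friends):
Dumpling House vs Lantern: Dumpling House, 11–2.
Dumpling House vs Maru: Dumpling House wins 9–4.
Dumpling House–Basil: Dumpling House 9–4.
Dumpling House beats Lantern, Maru, Basil — 3 pairwise wins.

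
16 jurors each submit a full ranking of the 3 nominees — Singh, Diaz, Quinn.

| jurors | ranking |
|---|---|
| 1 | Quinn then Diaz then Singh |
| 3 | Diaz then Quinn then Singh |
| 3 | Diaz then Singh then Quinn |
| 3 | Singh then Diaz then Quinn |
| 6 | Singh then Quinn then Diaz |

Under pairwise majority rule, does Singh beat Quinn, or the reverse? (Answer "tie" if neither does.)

Singh

Ballots ranking Singh above Quinn: 3 + 3 + 6 = 12.
Ballots ranking Quinn above Singh: 16 − 12 = 4.
Singh wins the head-to-head 12–4.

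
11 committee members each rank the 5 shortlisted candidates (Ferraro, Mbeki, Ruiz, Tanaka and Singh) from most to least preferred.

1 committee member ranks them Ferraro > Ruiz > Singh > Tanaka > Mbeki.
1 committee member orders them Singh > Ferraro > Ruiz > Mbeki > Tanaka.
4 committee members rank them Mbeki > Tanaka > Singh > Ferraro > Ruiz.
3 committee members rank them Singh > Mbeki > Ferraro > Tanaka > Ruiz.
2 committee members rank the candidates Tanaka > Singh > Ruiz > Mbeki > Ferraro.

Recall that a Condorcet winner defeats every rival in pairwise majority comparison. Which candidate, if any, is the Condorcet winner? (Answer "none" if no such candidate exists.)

Head-to-head results (11 committee members):
Ferraro vs Mbeki: 2 to 9, Mbeki.
Ferraro vs Ruiz: Ferraro is ranked higher on 1+1+4+3 = 9 ballots, Ruiz on 2. Ferraro wins 9–2.
Ferraro vs Tanaka: Ferraro is ranked higher on 1+1+3 = 5 ballots, Tanaka on 6. Tanaka wins 6–5.
Ferraro vs Singh: 1 to 10, Singh.
Mbeki vs Ruiz: 7 to 4, Mbeki.
Mbeki vs Tanaka: Mbeki is ranked higher on 1+4+3 = 8 ballots, Tanaka on 3. Mbeki wins 8–3.
Mbeki vs Singh: Mbeki preferred on 4 ballots; Singh wins 7–4.
Ruiz vs Tanaka: Ruiz is ranked higher on 1+1 = 2 ballots, Tanaka on 9. Tanaka wins 9–2.
Ruiz vs Singh: 1 for Ruiz, 10 for Singh — Singh by 10–1.
Tanaka vs Singh: 4+2 = 6 for Tanaka, 5 for Singh — Tanaka by 6–5.
No candidate is unbeaten: Ferraro loses to Mbeki; Mbeki loses to Singh; Ruiz loses to Ferraro; Tanaka loses to Mbeki; Singh loses to Tanaka. In particular Mbeki beats Tanaka beats Singh beats Mbeki is a majority cycle — no Condorcet winner exists.

none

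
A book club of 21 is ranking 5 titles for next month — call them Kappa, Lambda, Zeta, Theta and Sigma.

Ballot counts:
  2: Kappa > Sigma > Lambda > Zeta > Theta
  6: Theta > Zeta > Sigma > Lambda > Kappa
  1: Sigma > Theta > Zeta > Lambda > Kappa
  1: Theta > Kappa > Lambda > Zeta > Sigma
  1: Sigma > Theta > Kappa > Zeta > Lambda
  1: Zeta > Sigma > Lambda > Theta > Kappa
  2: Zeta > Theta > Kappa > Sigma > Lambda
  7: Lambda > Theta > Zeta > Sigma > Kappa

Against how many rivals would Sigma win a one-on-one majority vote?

2

Sigma against each rival (21 members):
Sigma vs Kappa: Sigma is ranked higher on 6+1+1+1+7 = 16 ballots, Kappa on 5. Sigma wins 16–5.
Sigma vs Lambda: Sigma wins 13–8.
Sigma vs Zeta: 4 to 17, Zeta.
Sigma vs Theta: Sigma preferred on 2+1+1+1 = 5 ballots; Theta wins 16–5.
Sigma beats Kappa, Lambda; loses to Zeta, Theta — 2 pairwise wins.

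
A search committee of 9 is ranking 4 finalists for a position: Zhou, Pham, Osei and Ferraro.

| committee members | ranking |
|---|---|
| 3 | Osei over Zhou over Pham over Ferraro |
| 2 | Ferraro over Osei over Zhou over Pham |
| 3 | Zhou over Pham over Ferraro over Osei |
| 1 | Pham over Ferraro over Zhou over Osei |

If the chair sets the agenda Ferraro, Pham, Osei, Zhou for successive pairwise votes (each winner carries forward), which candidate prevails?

Osei

Round 1: Ferraro vs Pham — 2–7, Pham advances.
Round 2: Pham vs Osei — 4–5, Osei advances.
Round 3: Osei vs Zhou — 5–4, Osei advances.
The agenda winner is Osei.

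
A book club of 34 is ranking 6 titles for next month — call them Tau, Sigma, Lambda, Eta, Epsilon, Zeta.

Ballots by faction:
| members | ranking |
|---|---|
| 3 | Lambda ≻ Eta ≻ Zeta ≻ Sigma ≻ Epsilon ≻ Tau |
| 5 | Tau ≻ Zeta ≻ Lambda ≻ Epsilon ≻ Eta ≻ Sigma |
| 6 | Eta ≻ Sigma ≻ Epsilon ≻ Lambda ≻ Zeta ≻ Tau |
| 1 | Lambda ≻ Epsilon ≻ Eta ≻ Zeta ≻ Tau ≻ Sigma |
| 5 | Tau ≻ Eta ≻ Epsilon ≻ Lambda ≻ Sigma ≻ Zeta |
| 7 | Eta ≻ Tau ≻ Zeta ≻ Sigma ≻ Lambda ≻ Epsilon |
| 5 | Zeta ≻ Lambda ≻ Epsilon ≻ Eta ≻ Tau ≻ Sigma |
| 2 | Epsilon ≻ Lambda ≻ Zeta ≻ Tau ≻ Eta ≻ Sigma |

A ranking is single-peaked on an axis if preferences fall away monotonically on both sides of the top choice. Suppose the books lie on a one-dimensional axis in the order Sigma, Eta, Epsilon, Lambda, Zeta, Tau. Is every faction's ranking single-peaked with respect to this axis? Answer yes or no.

no

Axis positions: Sigma=1, Eta=2, Epsilon=3, Lambda=4, Zeta=5, Tau=6.
Faction 1: ranking walks positions 4-2-5-1-3-6; Eta is ranked above Epsilon even though Epsilon lies between Eta and the peak Lambda on the axis — preferences dip and rise again. Not single-peaked.
Faction 2 (peak Tau at position 6): ranking walks positions 6-5-4-3-2-1, expanding outward from the peak — single-peaked.
Faction 3 (peak Eta at position 2): ranking walks positions 2-1-3-4-5-6, expanding outward from the peak — single-peaked.
Faction 4 (peak Lambda at position 4): ranking walks positions 4-3-2-5-6-1, expanding outward from the peak — single-peaked.
Faction 5: ranking walks positions 6-2-3-4-1-5; Eta is ranked above Zeta even though Zeta lies between Eta and the peak Tau on the axis — preferences dip and rise again. Not single-peaked.
Faction 6: ranking walks positions 2-6-5-1-4-3; Tau is ranked above Epsilon even though Epsilon lies between Tau and the peak Eta on the axis — preferences dip and rise again. Not single-peaked.
Faction 7 (peak Zeta at position 5): ranking walks positions 5-4-3-2-6-1, expanding outward from the peak — single-peaked.
Faction 8 (peak Epsilon at position 3): ranking walks positions 3-4-5-6-2-1, expanding outward from the peak — single-peaked.
Faction 1 violates single-peakedness, so the profile is not single-peaked on this axis.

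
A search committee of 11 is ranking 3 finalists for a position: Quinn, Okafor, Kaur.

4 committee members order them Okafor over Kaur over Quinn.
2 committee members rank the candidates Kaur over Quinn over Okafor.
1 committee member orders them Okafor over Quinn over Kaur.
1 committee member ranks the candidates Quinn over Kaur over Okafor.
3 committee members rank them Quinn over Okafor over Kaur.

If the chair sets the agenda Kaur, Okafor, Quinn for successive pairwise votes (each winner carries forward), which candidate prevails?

Quinn

Round 1: Kaur vs Okafor — 3–8, Okafor advances.
Round 2: Okafor vs Quinn — 5–6, Quinn advances.
Quinn survives the agenda.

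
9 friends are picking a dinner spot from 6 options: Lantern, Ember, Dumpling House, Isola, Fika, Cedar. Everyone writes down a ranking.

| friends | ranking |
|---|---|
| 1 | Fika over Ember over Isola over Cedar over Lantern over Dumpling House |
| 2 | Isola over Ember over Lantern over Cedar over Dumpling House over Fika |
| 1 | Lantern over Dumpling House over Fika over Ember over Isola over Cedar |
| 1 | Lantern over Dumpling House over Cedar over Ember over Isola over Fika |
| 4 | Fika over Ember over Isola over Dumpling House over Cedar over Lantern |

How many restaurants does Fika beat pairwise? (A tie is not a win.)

5

Fika against each rival (9 friends):
Fika–Lantern: Fika 5–4.
Fika–Ember: Fika 6–3.
Fika vs Dumpling House: Fika is ranked higher on 1+4 = 5 ballots, Dumpling House on 4. Fika wins 5–4.
Fika vs Isola: Fika, 6–3.
Fika vs Cedar: Fika, 6–3.
Fika beats Lantern, Ember, Dumpling House, Isola, Cedar — 5 pairwise wins.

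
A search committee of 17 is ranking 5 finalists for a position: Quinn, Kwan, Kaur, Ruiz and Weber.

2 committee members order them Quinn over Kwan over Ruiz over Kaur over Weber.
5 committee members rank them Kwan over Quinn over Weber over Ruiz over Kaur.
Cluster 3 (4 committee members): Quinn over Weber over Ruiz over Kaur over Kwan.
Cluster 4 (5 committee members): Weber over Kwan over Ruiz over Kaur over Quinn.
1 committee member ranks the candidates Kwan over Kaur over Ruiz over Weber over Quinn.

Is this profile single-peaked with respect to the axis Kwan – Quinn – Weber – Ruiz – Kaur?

Axis positions: Kwan=1, Quinn=2, Weber=3, Ruiz=4, Kaur=5.
Cluster 1: ranking walks positions 2-1-4-5-3; Ruiz is ranked above Weber even though Weber lies between Ruiz and the peak Quinn on the axis — preferences dip and rise again. Not single-peaked.
Cluster 2 (peak Kwan at position 1): ranking walks positions 1-2-3-4-5, expanding outward from the peak — single-peaked.
Cluster 3 (peak Quinn at position 2): ranking walks positions 2-3-4-5-1, expanding outward from the peak — single-peaked.
Cluster 4: ranking walks positions 3-1-4-5-2; Kwan is ranked above Quinn even though Quinn lies between Kwan and the peak Weber on the axis — preferences dip and rise again. Not single-peaked.
Cluster 5: ranking walks positions 1-5-4-3-2; Kaur is ranked above Quinn even though Quinn lies between Kaur and the peak Kwan on the axis — preferences dip and rise again. Not single-peaked.
Cluster 1 violates single-peakedness, so the profile is not single-peaked on this axis.

no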